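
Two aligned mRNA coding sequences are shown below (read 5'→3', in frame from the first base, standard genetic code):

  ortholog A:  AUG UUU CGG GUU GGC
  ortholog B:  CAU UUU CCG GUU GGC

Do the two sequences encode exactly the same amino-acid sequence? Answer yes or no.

no

Codon 1: AUG Met / CAU His — nonsynonymous.
Codon 2: UUU Phe / UUU Phe — identical.
Codon 3: CGG Arg / CCG Pro — nonsynonymous.
Codon 4: GUU Val / GUU Val — identical.
Codon 5: GGC Gly / GGC Gly — identical.
Nonsynonymous differences: 2 → different protein.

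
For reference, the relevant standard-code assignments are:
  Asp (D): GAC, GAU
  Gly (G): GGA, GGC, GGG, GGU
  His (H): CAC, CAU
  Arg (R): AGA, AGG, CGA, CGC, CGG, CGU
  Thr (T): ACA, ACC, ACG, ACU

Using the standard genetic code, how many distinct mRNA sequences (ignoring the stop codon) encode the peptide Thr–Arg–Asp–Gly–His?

Thr: 4 codons.
Arg: 6 codons.
Asp: 2 codons.
Gly: 4 codons.
His: 2 codons.
4 × 6 × 2 × 4 × 2 = 384.

384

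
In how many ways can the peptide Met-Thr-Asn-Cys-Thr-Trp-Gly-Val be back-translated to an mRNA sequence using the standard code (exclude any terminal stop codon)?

1024

Met: 1 codon.
Thr: 4 codons.
Asn: 2 codons.
Cys: 2 codons.
Thr: 4 codons.
Trp: 1 codon.
Gly: 4 codons.
Val: 4 codons.
1 × 4 × 2 × 2 × 4 × 1 × 4 × 4 = 1024.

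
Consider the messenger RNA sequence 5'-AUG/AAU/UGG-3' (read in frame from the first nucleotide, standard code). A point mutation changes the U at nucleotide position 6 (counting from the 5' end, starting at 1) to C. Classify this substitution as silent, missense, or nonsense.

silent

Position 6 falls in codon 2: AAU → Asn.
After the substitution the codon is AAC → Asn.
Both encode Asn, so the change is synonymous.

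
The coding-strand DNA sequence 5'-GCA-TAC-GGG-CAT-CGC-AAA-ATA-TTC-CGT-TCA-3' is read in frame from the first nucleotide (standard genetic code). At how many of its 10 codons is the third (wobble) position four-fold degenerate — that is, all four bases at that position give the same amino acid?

Codon 1 GCA (Ala): third position 4-fold.
Codon 2 TAC (Tyr): third position 2-fold.
Codon 3 GGG (Gly): third position 4-fold.
Codon 4 CAT (His): third position 2-fold.
Codon 5 CGC (Arg): third position 4-fold.
Codon 6 AAA (Lys): third position 2-fold.
Codon 7 ATA (Ile): third position 3-fold.
Codon 8 TTC (Phe): third position 2-fold.
Codon 9 CGT (Arg): third position 4-fold.
Codon 10 TCA (Ser): third position 4-fold.
Four-fold degenerate third positions: 5.

5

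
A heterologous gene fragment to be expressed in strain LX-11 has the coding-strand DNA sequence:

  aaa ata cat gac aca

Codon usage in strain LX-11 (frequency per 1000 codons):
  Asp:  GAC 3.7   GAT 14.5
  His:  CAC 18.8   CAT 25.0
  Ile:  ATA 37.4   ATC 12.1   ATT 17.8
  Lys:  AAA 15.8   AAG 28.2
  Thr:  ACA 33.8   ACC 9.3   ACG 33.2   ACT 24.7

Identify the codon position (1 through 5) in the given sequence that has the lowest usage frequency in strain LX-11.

4

Codon 1 AAA (Lys): 15.8 per 1000.
Codon 2 ATA (Ile): 37.4 per 1000.
Codon 3 CAT (His): 25.0 per 1000.
Codon 4 GAC (Asp): 3.7 per 1000.
Codon 5 ACA (Thr): 33.8 per 1000.
Lowest frequency is 3.7 at codon 4.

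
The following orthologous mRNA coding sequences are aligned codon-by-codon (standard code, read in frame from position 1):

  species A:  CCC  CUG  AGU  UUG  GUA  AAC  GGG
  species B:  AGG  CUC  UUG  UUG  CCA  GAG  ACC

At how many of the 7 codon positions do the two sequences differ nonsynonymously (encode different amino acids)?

Codon 1: CCC Pro / AGG Arg — nonsynonymous.
Codon 2: CUG Leu / CUC Leu — synonymous.
Codon 3: AGU Ser / UUG Leu — nonsynonymous.
Codon 4: UUG Leu / UUG Leu — identical.
Codon 5: GUA Val / CCA Pro — nonsynonymous.
Codon 6: AAC Asn / GAG Glu — nonsynonymous.
Codon 7: GGG Gly / ACC Thr — nonsynonymous.
Nonsynonymous differences: 5.

5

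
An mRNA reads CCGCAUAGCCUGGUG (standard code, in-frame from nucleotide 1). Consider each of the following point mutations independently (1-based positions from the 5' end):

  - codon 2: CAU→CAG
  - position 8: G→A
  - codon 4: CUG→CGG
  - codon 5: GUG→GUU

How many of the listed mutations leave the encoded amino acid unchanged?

1

Codon 2: CAU (His) → CAG (Gln) — missense.
Codon 3: AGC (Ser) → AAC (Asn) — missense.
Codon 4: CUG (Leu) → CGG (Arg) — missense.
Codon 5: GUG (Val) → GUU (Val) — synonymous.
Synonymous: 1 of 4.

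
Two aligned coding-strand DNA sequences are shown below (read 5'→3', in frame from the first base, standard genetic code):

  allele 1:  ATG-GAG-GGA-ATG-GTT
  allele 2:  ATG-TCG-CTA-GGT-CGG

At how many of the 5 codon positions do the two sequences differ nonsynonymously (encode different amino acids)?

4

Codon 1: ATG Met / ATG Met — identical.
Codon 2: GAG Glu / TCG Ser — nonsynonymous.
Codon 3: GGA Gly / CTA Leu — nonsynonymous.
Codon 4: ATG Met / GGT Gly — nonsynonymous.
Codon 5: GTT Val / CGG Arg — nonsynonymous.
Nonsynonymous differences: 4.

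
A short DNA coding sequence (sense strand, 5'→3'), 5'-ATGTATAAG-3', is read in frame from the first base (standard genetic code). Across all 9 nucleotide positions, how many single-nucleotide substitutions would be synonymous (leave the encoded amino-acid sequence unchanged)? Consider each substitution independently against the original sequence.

2

Codon 1 (ATG, Met): 0 synonymous substitutions.
Codon 2 (TAT, Tyr): 1 synonymous substitution.
Codon 3 (AAG, Lys): 1 synonymous substitution.
Total: 0 + 1 + 1 = 2.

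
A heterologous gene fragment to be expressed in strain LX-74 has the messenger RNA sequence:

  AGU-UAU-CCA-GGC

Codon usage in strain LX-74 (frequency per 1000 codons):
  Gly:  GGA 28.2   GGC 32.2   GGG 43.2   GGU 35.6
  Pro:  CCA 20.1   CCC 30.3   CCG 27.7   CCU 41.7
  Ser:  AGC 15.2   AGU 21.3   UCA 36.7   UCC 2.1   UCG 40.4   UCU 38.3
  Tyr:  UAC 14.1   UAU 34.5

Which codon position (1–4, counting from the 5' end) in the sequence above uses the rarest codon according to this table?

3

Codon 1 AGU (Ser): 21.3 per 1000.
Codon 2 UAU (Tyr): 34.5 per 1000.
Codon 3 CCA (Pro): 20.1 per 1000.
Codon 4 GGC (Gly): 32.2 per 1000.
Lowest frequency is 20.1 at codon 3.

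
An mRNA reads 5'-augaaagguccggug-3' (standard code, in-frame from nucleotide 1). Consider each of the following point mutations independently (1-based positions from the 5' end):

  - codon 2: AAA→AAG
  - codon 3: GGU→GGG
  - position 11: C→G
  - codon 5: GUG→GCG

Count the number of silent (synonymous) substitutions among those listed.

Codon 2: AAA (Lys) → AAG (Lys) — synonymous.
Codon 3: GGU (Gly) → GGG (Gly) — synonymous.
Codon 4: CCG (Pro) → CGG (Arg) — missense.
Codon 5: GUG (Val) → GCG (Ala) — missense.
Synonymous: 2 of 4.

2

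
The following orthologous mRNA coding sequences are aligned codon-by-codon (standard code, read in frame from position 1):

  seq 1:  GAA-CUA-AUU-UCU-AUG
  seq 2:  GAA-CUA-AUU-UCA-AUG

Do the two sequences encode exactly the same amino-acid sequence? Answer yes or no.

Codon 1: GAA Glu / GAA Glu — identical.
Codon 2: CUA Leu / CUA Leu — identical.
Codon 3: AUU Ile / AUU Ile — identical.
Codon 4: UCU Ser / UCA Ser — synonymous.
Codon 5: AUG Met / AUG Met — identical.
Nonsynonymous differences: 0 → same protein.

yes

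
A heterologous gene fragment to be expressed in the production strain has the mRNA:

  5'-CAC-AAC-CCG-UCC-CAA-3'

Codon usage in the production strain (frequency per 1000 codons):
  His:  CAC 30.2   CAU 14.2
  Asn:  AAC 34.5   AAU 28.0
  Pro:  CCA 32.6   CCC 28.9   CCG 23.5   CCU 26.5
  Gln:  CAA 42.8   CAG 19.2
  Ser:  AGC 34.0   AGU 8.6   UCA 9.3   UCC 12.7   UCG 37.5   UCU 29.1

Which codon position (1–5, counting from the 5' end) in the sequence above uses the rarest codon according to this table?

Codon 1 CAC (His): 30.2 per 1000.
Codon 2 AAC (Asn): 34.5 per 1000.
Codon 3 CCG (Pro): 23.5 per 1000.
Codon 4 UCC (Ser): 12.7 per 1000.
Codon 5 CAA (Gln): 42.8 per 1000.
Lowest frequency is 12.7 at codon 4.

4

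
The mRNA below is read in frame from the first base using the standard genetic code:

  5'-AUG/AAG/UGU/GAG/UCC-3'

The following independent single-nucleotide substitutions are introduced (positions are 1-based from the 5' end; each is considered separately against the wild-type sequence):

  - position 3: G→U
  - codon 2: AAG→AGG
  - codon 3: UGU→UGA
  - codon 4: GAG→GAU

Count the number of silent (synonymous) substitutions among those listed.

0

Codon 1: AUG (Met) → AUU (Ile) — missense.
Codon 2: AAG (Lys) → AGG (Arg) — missense.
Codon 3: UGU (Cys) → UGA (Stop) — nonsense.
Codon 4: GAG (Glu) → GAU (Asp) — missense.
Synonymous: 0 of 4.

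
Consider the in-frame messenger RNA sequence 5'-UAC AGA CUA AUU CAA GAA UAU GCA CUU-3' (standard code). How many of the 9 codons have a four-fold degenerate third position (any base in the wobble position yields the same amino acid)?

Codon 1 UAC (Tyr): third position 2-fold.
Codon 2 AGA (Arg): third position 2-fold.
Codon 3 CUA (Leu): third position 4-fold.
Codon 4 AUU (Ile): third position 3-fold.
Codon 5 CAA (Gln): third position 2-fold.
Codon 6 GAA (Glu): third position 2-fold.
Codon 7 UAU (Tyr): third position 2-fold.
Codon 8 GCA (Ala): third position 4-fold.
Codon 9 CUU (Leu): third position 4-fold.
Four-fold degenerate third positions: 3.

3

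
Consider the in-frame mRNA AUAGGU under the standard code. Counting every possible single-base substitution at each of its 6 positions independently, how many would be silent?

5

Codon 1 (AUA, Ile): 2 synonymous substitutions.
Codon 2 (GGU, Gly): 3 synonymous substitutions.
Total: 2 + 3 = 5.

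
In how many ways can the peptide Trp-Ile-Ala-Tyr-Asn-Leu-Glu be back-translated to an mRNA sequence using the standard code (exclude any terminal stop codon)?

Trp: 1 codon.
Ile: 3 codons.
Ala: 4 codons.
Tyr: 2 codons.
Asn: 2 codons.
Leu: 6 codons.
Glu: 2 codons.
1 × 3 × 4 × 2 × 2 × 6 × 2 = 576.

576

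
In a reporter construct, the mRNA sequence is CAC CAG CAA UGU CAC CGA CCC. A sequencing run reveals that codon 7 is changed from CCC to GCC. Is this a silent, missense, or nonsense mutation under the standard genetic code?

missense

Position 19 falls in codon 7: CCC → Pro.
After the substitution the codon is GCC → Ala.
Pro ≠ Ala, so this is a missense mutation.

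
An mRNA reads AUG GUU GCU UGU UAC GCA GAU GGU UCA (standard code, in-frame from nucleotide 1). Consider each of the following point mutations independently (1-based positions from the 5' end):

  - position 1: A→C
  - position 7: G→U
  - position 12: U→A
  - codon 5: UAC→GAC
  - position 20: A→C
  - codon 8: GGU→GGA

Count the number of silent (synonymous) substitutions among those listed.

Codon 1: AUG (Met) → CUG (Leu) — missense.
Codon 3: GCU (Ala) → UCU (Ser) — missense.
Codon 4: UGU (Cys) → UGA (Stop) — nonsense.
Codon 5: UAC (Tyr) → GAC (Asp) — missense.
Codon 7: GAU (Asp) → GCU (Ala) — missense.
Codon 8: GGU (Gly) → GGA (Gly) — synonymous.
Synonymous: 1 of 6.

1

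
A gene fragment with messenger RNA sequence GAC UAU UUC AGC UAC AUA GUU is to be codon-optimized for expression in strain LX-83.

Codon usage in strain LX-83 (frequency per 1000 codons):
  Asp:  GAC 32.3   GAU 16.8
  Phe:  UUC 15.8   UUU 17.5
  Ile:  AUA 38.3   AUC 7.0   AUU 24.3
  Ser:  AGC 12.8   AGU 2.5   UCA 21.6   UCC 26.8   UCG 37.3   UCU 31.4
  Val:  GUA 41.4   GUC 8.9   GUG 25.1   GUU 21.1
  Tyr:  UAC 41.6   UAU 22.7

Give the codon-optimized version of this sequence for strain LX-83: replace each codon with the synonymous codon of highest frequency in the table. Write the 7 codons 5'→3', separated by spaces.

GAC UAC UUU UCG UAC AUA GUA

Codon 1 (Asp): best is GAC at 32.3.
Codon 2 (Tyr): best is UAC at 41.6.
Codon 3 (Phe): best is UUU at 17.5.
Codon 4 (Ser): best is UCG at 37.3.
Codon 5 (Tyr): best is UAC at 41.6.
Codon 6 (Ile): best is AUA at 38.3.
Codon 7 (Val): best is GUA at 41.4.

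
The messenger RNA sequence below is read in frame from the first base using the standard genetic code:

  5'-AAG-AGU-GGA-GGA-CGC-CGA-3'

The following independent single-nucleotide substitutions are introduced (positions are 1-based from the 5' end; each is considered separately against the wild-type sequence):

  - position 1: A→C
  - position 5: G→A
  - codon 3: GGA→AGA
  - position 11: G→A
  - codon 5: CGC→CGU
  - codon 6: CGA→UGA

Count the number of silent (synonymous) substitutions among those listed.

1

Codon 1: AAG (Lys) → CAG (Gln) — missense.
Codon 2: AGU (Ser) → AAU (Asn) — missense.
Codon 3: GGA (Gly) → AGA (Arg) — missense.
Codon 4: GGA (Gly) → GAA (Glu) — missense.
Codon 5: CGC (Arg) → CGU (Arg) — synonymous.
Codon 6: CGA (Arg) → UGA (Stop) — nonsense.
Synonymous: 1 of 6.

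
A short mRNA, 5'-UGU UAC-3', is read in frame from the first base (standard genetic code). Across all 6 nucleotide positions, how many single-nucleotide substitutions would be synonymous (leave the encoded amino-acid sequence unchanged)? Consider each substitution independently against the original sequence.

2

Codon 1 (UGU, Cys): 1 synonymous substitution.
Codon 2 (UAC, Tyr): 1 synonymous substitution.
Total: 1 + 1 = 2.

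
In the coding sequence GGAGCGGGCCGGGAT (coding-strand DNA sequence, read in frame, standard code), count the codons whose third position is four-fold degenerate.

4

Codon 1 GGA (Gly): third position 4-fold.
Codon 2 GCG (Ala): third position 4-fold.
Codon 3 GGC (Gly): third position 4-fold.
Codon 4 CGG (Arg): third position 4-fold.
Codon 5 GAT (Asp): third position 2-fold.
Four-fold degenerate third positions: 4.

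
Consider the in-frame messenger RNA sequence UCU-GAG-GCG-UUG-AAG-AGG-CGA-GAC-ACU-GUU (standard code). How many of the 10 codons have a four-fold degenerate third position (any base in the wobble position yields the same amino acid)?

5

Codon 1 UCU (Ser): third position 4-fold.
Codon 2 GAG (Glu): third position 2-fold.
Codon 3 GCG (Ala): third position 4-fold.
Codon 4 UUG (Leu): third position 2-fold.
Codon 5 AAG (Lys): third position 2-fold.
Codon 6 AGG (Arg): third position 2-fold.
Codon 7 CGA (Arg): third position 4-fold.
Codon 8 GAC (Asp): third position 2-fold.
Codon 9 ACU (Thr): third position 4-fold.
Codon 10 GUU (Val): third position 4-fold.
Four-fold degenerate third positions: 5.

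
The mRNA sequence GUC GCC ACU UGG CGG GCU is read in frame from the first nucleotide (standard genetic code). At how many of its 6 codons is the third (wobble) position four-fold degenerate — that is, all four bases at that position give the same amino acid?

Codon 1 GUC (Val): third position 4-fold.
Codon 2 GCC (Ala): third position 4-fold.
Codon 3 ACU (Thr): third position 4-fold.
Codon 4 UGG (Trp): third position 1-fold.
Codon 5 CGG (Arg): third position 4-fold.
Codon 6 GCU (Ala): third position 4-fold.
Four-fold degenerate third positions: 5.

5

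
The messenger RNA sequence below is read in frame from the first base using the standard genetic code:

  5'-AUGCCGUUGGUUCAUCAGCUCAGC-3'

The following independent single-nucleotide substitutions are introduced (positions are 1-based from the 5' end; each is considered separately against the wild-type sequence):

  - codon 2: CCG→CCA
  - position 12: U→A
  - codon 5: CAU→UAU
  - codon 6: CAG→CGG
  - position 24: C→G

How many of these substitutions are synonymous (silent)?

Codon 2: CCG (Pro) → CCA (Pro) — synonymous.
Codon 4: GUU (Val) → GUA (Val) — synonymous.
Codon 5: CAU (His) → UAU (Tyr) — missense.
Codon 6: CAG (Gln) → CGG (Arg) — missense.
Codon 8: AGC (Ser) → AGG (Arg) — missense.
Synonymous: 2 of 5.

2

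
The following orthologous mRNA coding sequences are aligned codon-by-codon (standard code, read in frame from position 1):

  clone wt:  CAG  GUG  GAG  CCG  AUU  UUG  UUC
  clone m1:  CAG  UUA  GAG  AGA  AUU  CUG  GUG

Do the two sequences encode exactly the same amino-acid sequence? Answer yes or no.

no

Codon 1: CAG Gln / CAG Gln — identical.
Codon 2: GUG Val / UUA Leu — nonsynonymous.
Codon 3: GAG Glu / GAG Glu — identical.
Codon 4: CCG Pro / AGA Arg — nonsynonymous.
Codon 5: AUU Ile / AUU Ile — identical.
Codon 6: UUG Leu / CUG Leu — synonymous.
Codon 7: UUC Phe / GUG Val — nonsynonymous.
Nonsynonymous differences: 3 → different protein.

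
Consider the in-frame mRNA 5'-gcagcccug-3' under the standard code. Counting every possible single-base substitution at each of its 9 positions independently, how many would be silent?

Codon 1 (GCA, Ala): 3 synonymous substitutions.
Codon 2 (GCC, Ala): 3 synonymous substitutions.
Codon 3 (CUG, Leu): 4 synonymous substitutions.
Total: 3 + 3 + 4 = 10.

10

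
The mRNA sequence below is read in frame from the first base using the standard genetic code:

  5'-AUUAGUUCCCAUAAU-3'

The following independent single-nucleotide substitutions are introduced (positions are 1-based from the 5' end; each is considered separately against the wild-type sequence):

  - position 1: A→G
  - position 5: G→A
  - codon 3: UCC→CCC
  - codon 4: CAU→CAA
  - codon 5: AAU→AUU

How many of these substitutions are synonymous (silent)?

Codon 1: AUU (Ile) → GUU (Val) — missense.
Codon 2: AGU (Ser) → AAU (Asn) — missense.
Codon 3: UCC (Ser) → CCC (Pro) — missense.
Codon 4: CAU (His) → CAA (Gln) — missense.
Codon 5: AAU (Asn) → AUU (Ile) — missense.
Synonymous: 0 of 5.

0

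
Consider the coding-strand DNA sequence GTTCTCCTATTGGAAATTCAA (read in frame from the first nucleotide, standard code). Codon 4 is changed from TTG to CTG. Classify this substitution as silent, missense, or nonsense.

silent

Position 10 falls in codon 4: TTG → Leu.
After the substitution the codon is CTG → Leu.
Both encode Leu, so the change is synonymous.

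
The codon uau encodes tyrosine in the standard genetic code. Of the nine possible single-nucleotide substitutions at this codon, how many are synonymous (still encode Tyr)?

1

Position 1: none → 0 synonymous.
Position 2: none → 0 synonymous.
Position 3: UAC → 1 synonymous.
Total: 0 + 0 + 1 = 1.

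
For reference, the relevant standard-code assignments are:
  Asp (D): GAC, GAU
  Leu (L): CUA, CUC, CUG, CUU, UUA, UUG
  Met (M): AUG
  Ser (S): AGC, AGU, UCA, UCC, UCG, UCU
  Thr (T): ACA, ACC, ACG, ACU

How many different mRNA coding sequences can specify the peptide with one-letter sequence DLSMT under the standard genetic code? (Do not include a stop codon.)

Asp: 2 codons.
Leu: 6 codons.
Ser: 6 codons.
Met: 1 codon.
Thr: 4 codons.
2 × 6 × 6 × 1 × 4 = 288.

288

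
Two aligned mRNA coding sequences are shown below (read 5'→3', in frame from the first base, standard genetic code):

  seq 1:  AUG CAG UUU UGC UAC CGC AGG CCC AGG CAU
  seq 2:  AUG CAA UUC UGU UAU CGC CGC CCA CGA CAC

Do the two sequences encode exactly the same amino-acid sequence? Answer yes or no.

Codon 1: AUG Met / AUG Met — identical.
Codon 2: CAG Gln / CAA Gln — synonymous.
Codon 3: UUU Phe / UUC Phe — synonymous.
Codon 4: UGC Cys / UGU Cys — synonymous.
Codon 5: UAC Tyr / UAU Tyr — synonymous.
Codon 6: CGC Arg / CGC Arg — identical.
Codon 7: AGG Arg / CGC Arg — synonymous.
Codon 8: CCC Pro / CCA Pro — synonymous.
Codon 9: AGG Arg / CGA Arg — synonymous.
Codon 10: CAU His / CAC His — synonymous.
Nonsynonymous differences: 0 → same protein.

yes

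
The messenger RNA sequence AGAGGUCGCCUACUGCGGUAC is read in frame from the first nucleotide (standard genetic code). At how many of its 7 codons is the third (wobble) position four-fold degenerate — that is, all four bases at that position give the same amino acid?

Codon 1 AGA (Arg): third position 2-fold.
Codon 2 GGU (Gly): third position 4-fold.
Codon 3 CGC (Arg): third position 4-fold.
Codon 4 CUA (Leu): third position 4-fold.
Codon 5 CUG (Leu): third position 4-fold.
Codon 6 CGG (Arg): third position 4-fold.
Codon 7 UAC (Tyr): third position 2-fold.
Four-fold degenerate third positions: 5.

5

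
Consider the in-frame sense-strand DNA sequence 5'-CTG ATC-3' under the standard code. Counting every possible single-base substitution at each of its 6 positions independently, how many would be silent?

6

Codon 1 (CTG, Leu): 4 synonymous substitutions.
Codon 2 (ATC, Ile): 2 synonymous substitutions.
Total: 4 + 2 = 6.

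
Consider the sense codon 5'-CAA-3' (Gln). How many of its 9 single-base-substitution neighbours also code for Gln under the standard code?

Position 1: none → 0 synonymous.
Position 2: none → 0 synonymous.
Position 3: CAG → 1 synonymous.
Total: 0 + 0 + 1 = 1.

1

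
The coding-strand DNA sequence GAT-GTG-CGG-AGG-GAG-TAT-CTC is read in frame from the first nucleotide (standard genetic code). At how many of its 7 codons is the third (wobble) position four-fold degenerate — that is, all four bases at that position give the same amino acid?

3

Codon 1 GAT (Asp): third position 2-fold.
Codon 2 GTG (Val): third position 4-fold.
Codon 3 CGG (Arg): third position 4-fold.
Codon 4 AGG (Arg): third position 2-fold.
Codon 5 GAG (Glu): third position 2-fold.
Codon 6 TAT (Tyr): third position 2-fold.
Codon 7 CTC (Leu): third position 4-fold.
Four-fold degenerate third positions: 3.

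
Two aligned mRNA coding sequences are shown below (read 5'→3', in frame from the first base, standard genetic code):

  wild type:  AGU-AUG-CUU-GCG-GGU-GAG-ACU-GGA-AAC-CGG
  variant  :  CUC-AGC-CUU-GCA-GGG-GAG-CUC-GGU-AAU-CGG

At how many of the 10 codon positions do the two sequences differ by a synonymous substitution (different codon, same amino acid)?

Codon 1: AGU Ser / CUC Leu — nonsynonymous.
Codon 2: AUG Met / AGC Ser — nonsynonymous.
Codon 3: CUU Leu / CUU Leu — identical.
Codon 4: GCG Ala / GCA Ala — synonymous.
Codon 5: GGU Gly / GGG Gly — synonymous.
Codon 6: GAG Glu / GAG Glu — identical.
Codon 7: ACU Thr / CUC Leu — nonsynonymous.
Codon 8: GGA Gly / GGU Gly — synonymous.
Codon 9: AAC Asn / AAU Asn — synonymous.
Codon 10: CGG Arg / CGG Arg — identical.
Synonymous differences: 4.

4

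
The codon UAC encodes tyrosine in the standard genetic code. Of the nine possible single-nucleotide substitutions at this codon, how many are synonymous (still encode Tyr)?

1

Position 1: none → 0 synonymous.
Position 2: none → 0 synonymous.
Position 3: UAU → 1 synonymous.
Total: 0 + 0 + 1 = 1.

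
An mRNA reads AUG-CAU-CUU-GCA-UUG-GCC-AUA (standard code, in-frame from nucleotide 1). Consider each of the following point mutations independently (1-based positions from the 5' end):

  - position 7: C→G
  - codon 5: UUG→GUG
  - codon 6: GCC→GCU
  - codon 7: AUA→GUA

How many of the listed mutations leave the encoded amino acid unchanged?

1

Codon 3: CUU (Leu) → GUU (Val) — missense.
Codon 5: UUG (Leu) → GUG (Val) — missense.
Codon 6: GCC (Ala) → GCU (Ala) — synonymous.
Codon 7: AUA (Ile) → GUA (Val) — missense.
Synonymous: 1 of 4.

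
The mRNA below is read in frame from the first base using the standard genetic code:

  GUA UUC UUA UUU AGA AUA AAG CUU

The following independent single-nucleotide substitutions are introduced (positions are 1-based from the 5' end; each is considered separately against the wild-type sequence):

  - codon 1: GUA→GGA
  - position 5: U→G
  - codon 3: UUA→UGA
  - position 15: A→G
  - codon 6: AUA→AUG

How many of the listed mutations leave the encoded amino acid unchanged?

1

Codon 1: GUA (Val) → GGA (Gly) — missense.
Codon 2: UUC (Phe) → UGC (Cys) — missense.
Codon 3: UUA (Leu) → UGA (Stop) — nonsense.
Codon 5: AGA (Arg) → AGG (Arg) — synonymous.
Codon 6: AUA (Ile) → AUG (Met) — missense.
Synonymous: 1 of 5.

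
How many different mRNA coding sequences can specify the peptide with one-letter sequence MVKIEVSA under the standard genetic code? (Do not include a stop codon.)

Met: 1 codon.
Val: 4 codons.
Lys: 2 codons.
Ile: 3 codons.
Glu: 2 codons.
Val: 4 codons.
Ser: 6 codons.
Ala: 4 codons.
1 × 4 × 2 × 3 × 2 × 4 × 6 × 4 = 4608.

4608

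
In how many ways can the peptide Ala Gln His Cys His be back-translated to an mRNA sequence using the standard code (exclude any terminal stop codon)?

Ala: 4 codons.
Gln: 2 codons.
His: 2 codons.
Cys: 2 codons.
His: 2 codons.
4 × 2 × 2 × 2 × 2 = 64.

64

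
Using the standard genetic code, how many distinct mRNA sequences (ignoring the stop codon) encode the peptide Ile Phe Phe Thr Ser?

288

Ile: 3 codons.
Phe: 2 codons.
Phe: 2 codons.
Thr: 4 codons.
Ser: 6 codons.
3 × 2 × 2 × 4 × 6 = 288.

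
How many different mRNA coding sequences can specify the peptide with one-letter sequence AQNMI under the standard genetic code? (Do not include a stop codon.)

48

Ala: 4 codons.
Gln: 2 codons.
Asn: 2 codons.
Met: 1 codon.
Ile: 3 codons.
4 × 2 × 2 × 1 × 3 = 48.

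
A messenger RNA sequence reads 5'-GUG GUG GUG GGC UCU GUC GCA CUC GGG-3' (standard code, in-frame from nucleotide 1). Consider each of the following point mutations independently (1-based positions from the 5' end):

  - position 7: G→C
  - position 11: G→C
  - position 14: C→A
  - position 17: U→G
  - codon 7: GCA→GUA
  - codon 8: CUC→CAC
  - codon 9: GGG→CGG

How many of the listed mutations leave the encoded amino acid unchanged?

Codon 3: GUG (Val) → CUG (Leu) — missense.
Codon 4: GGC (Gly) → GCC (Ala) — missense.
Codon 5: UCU (Ser) → UAU (Tyr) — missense.
Codon 6: GUC (Val) → GGC (Gly) — missense.
Codon 7: GCA (Ala) → GUA (Val) — missense.
Codon 8: CUC (Leu) → CAC (His) — missense.
Codon 9: GGG (Gly) → CGG (Arg) — missense.
Synonymous: 0 of 7.

0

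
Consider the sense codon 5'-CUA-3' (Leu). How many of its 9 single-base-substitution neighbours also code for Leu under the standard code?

Position 1: UUA → 1 synonymous.
Position 2: none → 0 synonymous.
Position 3: CUU, CUC, CUG → 3 synonymous.
Total: 1 + 0 + 3 = 4.

4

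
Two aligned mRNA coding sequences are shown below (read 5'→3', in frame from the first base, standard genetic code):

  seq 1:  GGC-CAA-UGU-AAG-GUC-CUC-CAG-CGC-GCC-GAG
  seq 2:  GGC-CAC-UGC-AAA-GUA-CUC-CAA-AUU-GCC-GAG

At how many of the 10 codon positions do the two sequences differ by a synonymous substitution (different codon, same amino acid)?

Codon 1: GGC Gly / GGC Gly — identical.
Codon 2: CAA Gln / CAC His — nonsynonymous.
Codon 3: UGU Cys / UGC Cys — synonymous.
Codon 4: AAG Lys / AAA Lys — synonymous.
Codon 5: GUC Val / GUA Val — synonymous.
Codon 6: CUC Leu / CUC Leu — identical.
Codon 7: CAG Gln / CAA Gln — synonymous.
Codon 8: CGC Arg / AUU Ile — nonsynonymous.
Codon 9: GCC Ala / GCC Ala — identical.
Codon 10: GAG Glu / GAG Glu — identical.
Synonymous differences: 4.

4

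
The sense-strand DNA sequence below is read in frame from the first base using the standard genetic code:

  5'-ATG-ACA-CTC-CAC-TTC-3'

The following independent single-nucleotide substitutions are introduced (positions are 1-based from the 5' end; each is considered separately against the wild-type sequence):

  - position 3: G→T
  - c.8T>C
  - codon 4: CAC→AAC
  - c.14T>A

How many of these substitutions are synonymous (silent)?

Codon 1: ATG (Met) → ATT (Ile) — missense.
Codon 3: CTC (Leu) → CCC (Pro) — missense.
Codon 4: CAC (His) → AAC (Asn) — missense.
Codon 5: TTC (Phe) → TAC (Tyr) — missense.
Synonymous: 0 of 4.

0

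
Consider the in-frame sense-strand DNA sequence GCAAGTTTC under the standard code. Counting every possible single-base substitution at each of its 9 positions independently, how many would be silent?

5

Codon 1 (GCA, Ala): 3 synonymous substitutions.
Codon 2 (AGT, Ser): 1 synonymous substitution.
Codon 3 (TTC, Phe): 1 synonymous substitution.
Total: 3 + 1 + 1 = 5.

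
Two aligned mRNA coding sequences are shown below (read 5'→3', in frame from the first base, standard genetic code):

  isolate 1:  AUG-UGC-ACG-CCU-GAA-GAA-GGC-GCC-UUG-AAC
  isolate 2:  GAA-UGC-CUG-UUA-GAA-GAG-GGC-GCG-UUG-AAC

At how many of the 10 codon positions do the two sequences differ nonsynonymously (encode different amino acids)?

3

Codon 1: AUG Met / GAA Glu — nonsynonymous.
Codon 2: UGC Cys / UGC Cys — identical.
Codon 3: ACG Thr / CUG Leu — nonsynonymous.
Codon 4: CCU Pro / UUA Leu — nonsynonymous.
Codon 5: GAA Glu / GAA Glu — identical.
Codon 6: GAA Glu / GAG Glu — synonymous.
Codon 7: GGC Gly / GGC Gly — identical.
Codon 8: GCC Ala / GCG Ala — synonymous.
Codon 9: UUG Leu / UUG Leu — identical.
Codon 10: AAC Asn / AAC Asn — identical.
Nonsynonymous differences: 3.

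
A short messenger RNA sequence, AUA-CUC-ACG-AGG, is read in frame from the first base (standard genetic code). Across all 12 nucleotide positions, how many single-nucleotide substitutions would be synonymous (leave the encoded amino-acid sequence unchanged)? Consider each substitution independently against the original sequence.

10

Codon 1 (AUA, Ile): 2 synonymous substitutions.
Codon 2 (CUC, Leu): 3 synonymous substitutions.
Codon 3 (ACG, Thr): 3 synonymous substitutions.
Codon 4 (AGG, Arg): 2 synonymous substitutions.
Total: 2 + 3 + 3 + 2 = 10.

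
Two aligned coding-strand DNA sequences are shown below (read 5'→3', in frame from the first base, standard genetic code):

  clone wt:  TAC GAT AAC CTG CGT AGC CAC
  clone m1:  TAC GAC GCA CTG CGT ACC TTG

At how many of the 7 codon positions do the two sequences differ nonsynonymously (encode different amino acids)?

Codon 1: TAC Tyr / TAC Tyr — identical.
Codon 2: GAT Asp / GAC Asp — synonymous.
Codon 3: AAC Asn / GCA Ala — nonsynonymous.
Codon 4: CTG Leu / CTG Leu — identical.
Codon 5: CGT Arg / CGT Arg — identical.
Codon 6: AGC Ser / ACC Thr — nonsynonymous.
Codon 7: CAC His / TTG Leu — nonsynonymous.
Nonsynonymous differences: 3.

3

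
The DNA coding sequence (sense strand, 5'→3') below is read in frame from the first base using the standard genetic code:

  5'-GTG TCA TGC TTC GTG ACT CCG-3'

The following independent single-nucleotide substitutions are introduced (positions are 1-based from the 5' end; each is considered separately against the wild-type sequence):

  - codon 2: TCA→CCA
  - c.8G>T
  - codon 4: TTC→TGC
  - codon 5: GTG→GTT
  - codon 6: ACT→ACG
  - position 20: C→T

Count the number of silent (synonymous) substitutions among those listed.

2

Codon 2: TCA (Ser) → CCA (Pro) — missense.
Codon 3: TGC (Cys) → TTC (Phe) — missense.
Codon 4: TTC (Phe) → TGC (Cys) — missense.
Codon 5: GTG (Val) → GTT (Val) — synonymous.
Codon 6: ACT (Thr) → ACG (Thr) — synonymous.
Codon 7: CCG (Pro) → CTG (Leu) — missense.
Synonymous: 2 of 6.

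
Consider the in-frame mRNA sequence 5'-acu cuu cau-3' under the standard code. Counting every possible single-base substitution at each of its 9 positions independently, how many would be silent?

7

Codon 1 (ACU, Thr): 3 synonymous substitutions.
Codon 2 (CUU, Leu): 3 synonymous substitutions.
Codon 3 (CAU, His): 1 synonymous substitution.
Total: 3 + 3 + 1 = 7.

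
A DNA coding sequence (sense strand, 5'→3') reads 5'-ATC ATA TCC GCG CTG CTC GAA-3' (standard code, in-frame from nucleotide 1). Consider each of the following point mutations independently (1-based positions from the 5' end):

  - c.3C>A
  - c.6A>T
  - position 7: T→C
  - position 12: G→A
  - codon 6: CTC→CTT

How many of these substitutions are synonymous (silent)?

4

Codon 1: ATC (Ile) → ATA (Ile) — synonymous.
Codon 2: ATA (Ile) → ATT (Ile) — synonymous.
Codon 3: TCC (Ser) → CCC (Pro) — missense.
Codon 4: GCG (Ala) → GCA (Ala) — synonymous.
Codon 6: CTC (Leu) → CTT (Leu) — synonymous.
Synonymous: 4 of 5.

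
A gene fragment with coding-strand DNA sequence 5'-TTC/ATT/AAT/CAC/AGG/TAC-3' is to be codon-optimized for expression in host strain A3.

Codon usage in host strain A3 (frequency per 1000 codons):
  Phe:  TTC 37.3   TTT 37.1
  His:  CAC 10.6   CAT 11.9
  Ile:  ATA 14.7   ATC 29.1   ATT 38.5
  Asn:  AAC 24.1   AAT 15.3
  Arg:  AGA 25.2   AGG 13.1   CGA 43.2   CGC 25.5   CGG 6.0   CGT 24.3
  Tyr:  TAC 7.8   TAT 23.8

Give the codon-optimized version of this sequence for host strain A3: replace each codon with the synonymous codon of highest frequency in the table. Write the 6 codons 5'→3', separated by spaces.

TTC ATT AAC CAT CGA TAT

Codon 1 (Phe): best is TTC at 37.3.
Codon 2 (Ile): best is ATT at 38.5.
Codon 3 (Asn): best is AAC at 24.1.
Codon 4 (His): best is CAT at 11.9.
Codon 5 (Arg): best is CGA at 43.2.
Codon 6 (Tyr): best is TAT at 23.8.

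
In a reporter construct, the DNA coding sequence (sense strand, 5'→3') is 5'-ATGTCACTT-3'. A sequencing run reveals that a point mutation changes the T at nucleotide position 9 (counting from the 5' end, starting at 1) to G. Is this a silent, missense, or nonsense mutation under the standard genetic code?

silent

Position 9 falls in codon 3: CTT → Leu.
After the substitution the codon is CTG → Leu.
Both encode Leu, so the change is synonymous.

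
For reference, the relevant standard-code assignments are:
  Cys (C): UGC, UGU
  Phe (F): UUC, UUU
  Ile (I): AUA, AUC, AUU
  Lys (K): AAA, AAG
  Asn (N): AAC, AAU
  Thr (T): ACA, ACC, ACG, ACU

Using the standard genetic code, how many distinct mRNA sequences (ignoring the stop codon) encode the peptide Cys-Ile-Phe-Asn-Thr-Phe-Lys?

Cys: 2 codons.
Ile: 3 codons.
Phe: 2 codons.
Asn: 2 codons.
Thr: 4 codons.
Phe: 2 codons.
Lys: 2 codons.
2 × 3 × 2 × 2 × 4 × 2 × 2 = 384.

384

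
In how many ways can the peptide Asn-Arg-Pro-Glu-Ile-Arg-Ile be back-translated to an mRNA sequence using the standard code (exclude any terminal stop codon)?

5184

Asn: 2 codons.
Arg: 6 codons.
Pro: 4 codons.
Glu: 2 codons.
Ile: 3 codons.
Arg: 6 codons.
Ile: 3 codons.
2 × 6 × 4 × 2 × 3 × 6 × 3 = 5184.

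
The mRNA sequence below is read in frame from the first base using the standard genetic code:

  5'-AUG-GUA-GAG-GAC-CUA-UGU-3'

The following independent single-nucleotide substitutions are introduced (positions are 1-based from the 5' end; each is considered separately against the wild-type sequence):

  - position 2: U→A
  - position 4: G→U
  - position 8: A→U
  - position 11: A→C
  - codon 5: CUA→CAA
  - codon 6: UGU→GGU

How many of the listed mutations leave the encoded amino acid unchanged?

Codon 1: AUG (Met) → AAG (Lys) — missense.
Codon 2: GUA (Val) → UUA (Leu) — missense.
Codon 3: GAG (Glu) → GUG (Val) — missense.
Codon 4: GAC (Asp) → GCC (Ala) — missense.
Codon 5: CUA (Leu) → CAA (Gln) — missense.
Codon 6: UGU (Cys) → GGU (Gly) — missense.
Synonymous: 0 of 6.

0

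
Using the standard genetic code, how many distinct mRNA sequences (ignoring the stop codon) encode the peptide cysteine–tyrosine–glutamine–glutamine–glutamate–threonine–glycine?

512

Cys: 2 codons.
Tyr: 2 codons.
Gln: 2 codons.
Gln: 2 codons.
Glu: 2 codons.
Thr: 4 codons.
Gly: 4 codons.
2 × 2 × 2 × 2 × 2 × 4 × 4 = 512.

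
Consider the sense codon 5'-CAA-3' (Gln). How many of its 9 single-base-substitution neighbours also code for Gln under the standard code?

1

Position 1: none → 0 synonymous.
Position 2: none → 0 synonymous.
Position 3: CAG → 1 synonymous.
Total: 0 + 0 + 1 = 1.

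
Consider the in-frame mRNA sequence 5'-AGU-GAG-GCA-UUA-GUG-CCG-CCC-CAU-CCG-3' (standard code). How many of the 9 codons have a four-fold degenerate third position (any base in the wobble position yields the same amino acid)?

5

Codon 1 AGU (Ser): third position 2-fold.
Codon 2 GAG (Glu): third position 2-fold.
Codon 3 GCA (Ala): third position 4-fold.
Codon 4 UUA (Leu): third position 2-fold.
Codon 5 GUG (Val): third position 4-fold.
Codon 6 CCG (Pro): third position 4-fold.
Codon 7 CCC (Pro): third position 4-fold.
Codon 8 CAU (His): third position 2-fold.
Codon 9 CCG (Pro): third position 4-fold.
Four-fold degenerate third positions: 5.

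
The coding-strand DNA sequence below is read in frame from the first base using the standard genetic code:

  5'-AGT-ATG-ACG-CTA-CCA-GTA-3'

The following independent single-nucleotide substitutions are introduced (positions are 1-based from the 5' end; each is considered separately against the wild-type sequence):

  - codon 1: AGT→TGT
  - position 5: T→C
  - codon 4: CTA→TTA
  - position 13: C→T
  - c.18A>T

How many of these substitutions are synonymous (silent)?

2

Codon 1: AGT (Ser) → TGT (Cys) — missense.
Codon 2: ATG (Met) → ACG (Thr) — missense.
Codon 4: CTA (Leu) → TTA (Leu) — synonymous.
Codon 5: CCA (Pro) → TCA (Ser) — missense.
Codon 6: GTA (Val) → GTT (Val) — synonymous.
Synonymous: 2 of 5.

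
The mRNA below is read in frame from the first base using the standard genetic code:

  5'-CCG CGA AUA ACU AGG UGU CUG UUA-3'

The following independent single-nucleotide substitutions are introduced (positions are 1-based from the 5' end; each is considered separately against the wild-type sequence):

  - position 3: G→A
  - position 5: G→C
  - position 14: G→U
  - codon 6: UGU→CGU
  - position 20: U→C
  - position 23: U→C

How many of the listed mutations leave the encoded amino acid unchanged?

Codon 1: CCG (Pro) → CCA (Pro) — synonymous.
Codon 2: CGA (Arg) → CCA (Pro) — missense.
Codon 5: AGG (Arg) → AUG (Met) — missense.
Codon 6: UGU (Cys) → CGU (Arg) — missense.
Codon 7: CUG (Leu) → CCG (Pro) — missense.
Codon 8: UUA (Leu) → UCA (Ser) — missense.
Synonymous: 1 of 6.

1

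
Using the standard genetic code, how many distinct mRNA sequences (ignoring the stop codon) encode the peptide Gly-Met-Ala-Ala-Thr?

Gly: 4 codons.
Met: 1 codon.
Ala: 4 codons.
Ala: 4 codons.
Thr: 4 codons.
4 × 1 × 4 × 4 × 4 = 256.

256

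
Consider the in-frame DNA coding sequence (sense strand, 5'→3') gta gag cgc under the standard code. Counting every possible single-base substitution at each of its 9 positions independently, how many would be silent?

Codon 1 (GTA, Val): 3 synonymous substitutions.
Codon 2 (GAG, Glu): 1 synonymous substitution.
Codon 3 (CGC, Arg): 3 synonymous substitutions.
Total: 3 + 1 + 3 = 7.

7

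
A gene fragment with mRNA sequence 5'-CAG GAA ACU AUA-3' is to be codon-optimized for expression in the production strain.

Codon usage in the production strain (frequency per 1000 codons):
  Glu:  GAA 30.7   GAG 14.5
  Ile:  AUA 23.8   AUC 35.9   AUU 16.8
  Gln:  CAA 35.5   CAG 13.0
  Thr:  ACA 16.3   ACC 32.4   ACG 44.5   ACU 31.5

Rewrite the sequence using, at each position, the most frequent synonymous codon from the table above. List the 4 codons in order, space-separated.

Codon 1 (Gln): best is CAA at 35.5.
Codon 2 (Glu): best is GAA at 30.7.
Codon 3 (Thr): best is ACG at 44.5.
Codon 4 (Ile): best is AUC at 35.9.

CAA GAA ACG AUC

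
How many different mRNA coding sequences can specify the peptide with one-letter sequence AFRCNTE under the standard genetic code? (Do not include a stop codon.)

Ala: 4 codons.
Phe: 2 codons.
Arg: 6 codons.
Cys: 2 codons.
Asn: 2 codons.
Thr: 4 codons.
Glu: 2 codons.
4 × 2 × 6 × 2 × 2 × 4 × 2 = 1536.

1536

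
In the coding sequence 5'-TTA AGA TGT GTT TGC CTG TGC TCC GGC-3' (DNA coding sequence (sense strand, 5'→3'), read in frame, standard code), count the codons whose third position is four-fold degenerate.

Codon 1 TTA (Leu): third position 2-fold.
Codon 2 AGA (Arg): third position 2-fold.
Codon 3 TGT (Cys): third position 2-fold.
Codon 4 GTT (Val): third position 4-fold.
Codon 5 TGC (Cys): third position 2-fold.
Codon 6 CTG (Leu): third position 4-fold.
Codon 7 TGC (Cys): third position 2-fold.
Codon 8 TCC (Ser): third position 4-fold.
Codon 9 GGC (Gly): third position 4-fold.
Four-fold degenerate third positions: 4.

4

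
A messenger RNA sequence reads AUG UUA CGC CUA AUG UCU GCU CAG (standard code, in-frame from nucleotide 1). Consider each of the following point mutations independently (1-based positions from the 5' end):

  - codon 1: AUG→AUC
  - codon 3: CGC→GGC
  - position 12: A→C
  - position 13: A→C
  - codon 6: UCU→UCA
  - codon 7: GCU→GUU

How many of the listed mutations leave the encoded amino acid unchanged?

Codon 1: AUG (Met) → AUC (Ile) — missense.
Codon 3: CGC (Arg) → GGC (Gly) — missense.
Codon 4: CUA (Leu) → CUC (Leu) — synonymous.
Codon 5: AUG (Met) → CUG (Leu) — missense.
Codon 6: UCU (Ser) → UCA (Ser) — synonymous.
Codon 7: GCU (Ala) → GUU (Val) — missense.
Synonymous: 2 of 6.

2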